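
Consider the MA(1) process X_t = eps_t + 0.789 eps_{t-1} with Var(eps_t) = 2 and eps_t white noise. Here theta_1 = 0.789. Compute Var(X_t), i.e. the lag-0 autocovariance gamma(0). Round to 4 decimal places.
\gamma(0) = 3.2450

For an MA(q) process X_t = eps_t + sum_i theta_i eps_{t-i} with
Var(eps_t) = sigma^2, the variance is
  gamma(0) = sigma^2 * (1 + sum_i theta_i^2).
  sum_i theta_i^2 = (0.789)^2 = 0.622521.
  gamma(0) = 2 * (1 + 0.622521) = 2 * 1.622521 = 3.245042, which rounds to 3.2450.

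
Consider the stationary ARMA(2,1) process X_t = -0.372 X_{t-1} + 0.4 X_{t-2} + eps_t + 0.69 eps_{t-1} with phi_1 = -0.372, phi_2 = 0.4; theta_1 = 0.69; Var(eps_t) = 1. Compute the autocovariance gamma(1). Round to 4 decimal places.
\gamma(1) = 0.4060

Multiply the model equation by X_{t-k} and take expectations. With theta_0 = psi_0 = 1 and psi_j the MA(infinity) weights, this gives
  gamma(k) - sum_i phi_i gamma(k-i) = c_k,
  c_k = sigma^2 * sum_{j=k..q} theta_j psi_{j-k}   (c_k = 0 for k > q),
using gamma(-m) = gamma(m).
psi-weights needed (psi_j = theta_j + sum_i phi_i psi_{j-i}):
  psi_1 = theta_1 + phi_1 = 0.69 + (-0.372) = 0.318
Right-hand sides:
  c_0 = sigma^2 (1 + theta_1 psi_1) = 1 * (1 + (0.69)(0.318)) = 1 * 1.21942 = 1.21942
  c_1 = sigma^2 theta_1 = 1 * (0.69) = 0.69
  c_2 = 0
Equations for k = 0, 1, 2 (AR order 2, c_2 = 0):
  (E0) gamma(0) = phi_1 gamma(1) + phi_2 gamma(2) + c_0
  (E1) gamma(1) = phi_1 gamma(0) + phi_2 gamma(1) + c_1
  (E2) gamma(2) = phi_1 gamma(1) + phi_2 gamma(0)
From (E1): gamma(1) = A gamma(0) + B with
  A = phi_1 / (1 - phi_2) = -0.372 / 0.6 = -0.62,   B = c_1 / (1 - phi_2) = 0.69 / 0.6 = 1.15.
Insert (E2) into (E0): gamma(0) (1 - phi_2^2) = phi_1 (1 + phi_2) gamma(1) + c_0.
  phi_1 (1 + phi_2) = (-0.372)(1.4) = -0.5208,   1 - phi_2^2 = 0.84.
Replace gamma(1) by A gamma(0) + B and collect gamma(0):
  gamma(0) [0.84 - (-0.5208)(-0.62)] = (-0.5208)(1.15) + 1.21942
  gamma(0) * 0.517104 = 0.6205
  gamma(0) = 0.6205 / 0.517104 = 1.199952.
  gamma(1) = A gamma(0) + B = (-0.62)(1.199952) + (1.15) = 0.40603.
Therefore gamma(1) = 0.4060 (to 4 decimal places).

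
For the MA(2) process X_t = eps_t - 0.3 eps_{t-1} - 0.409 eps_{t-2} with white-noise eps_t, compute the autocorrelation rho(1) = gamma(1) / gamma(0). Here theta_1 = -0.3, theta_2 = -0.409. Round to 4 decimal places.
\rho(1) = -0.1410

For an MA(q) process with theta_0 = 1, the autocovariance is
  gamma(k) = sigma^2 * sum_{i=0..q-k} theta_i * theta_{i+k},
and rho(k) = gamma(k) / gamma(0). Sigma^2 cancels.
  numerator   = (1)*(-0.3) + (-0.3)*(-0.409) = -0.1773.
  denominator = (1)^2 + (-0.3)^2 + (-0.409)^2 = 1.257281.
  rho(1) = -0.1773 / 1.257281 = -0.1410.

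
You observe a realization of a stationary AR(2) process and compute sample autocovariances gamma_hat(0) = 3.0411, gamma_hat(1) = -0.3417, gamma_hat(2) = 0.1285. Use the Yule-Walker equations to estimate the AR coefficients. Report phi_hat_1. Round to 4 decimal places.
\hat\phi_{1} = -0.1090

The Yule-Walker equations for an AR(p) process read, in matrix form,
  Gamma_p phi = r_p,   with   (Gamma_p)_{ij} = gamma(|i - j|),
                       (r_p)_i = gamma(i),   i,j = 1..p.
Substitute the sample gammas (Toeplitz matrix and right-hand side of size 2):
  Gamma_p = [[3.0411, -0.3417], [-0.3417, 3.0411]]
  r_p     = [-0.3417, 0.1285]
Written out:
  3.0411 phi_1 - 0.3417 phi_2 = -0.3417
  -0.3417 phi_1 + 3.0411 phi_2 = 0.1285
Solve by Cramer's rule:
  det = gamma(0)^2 - gamma(1)^2 = (3.0411)^2 - (-0.3417)^2 = 9.24828921 - 0.11675889 = 9.13153032
  phi_hat_1 = [gamma(1) gamma(0) - gamma(1) gamma(2)] / det = [(-0.3417)(3.0411) - (-0.3417)(0.1285)] / 9.13153032 = -0.99523542 / 9.13153032 = -0.109
  phi_hat_2 = [gamma(0) gamma(2) - gamma(1)^2] / det = [(3.0411)(0.1285) - (-0.3417)^2] / 9.13153032 = 0.27402246 / 9.13153032 = 0.03
So phi_hat = [-0.1090, 0.0300].
Therefore phi_hat_1 = -0.1090.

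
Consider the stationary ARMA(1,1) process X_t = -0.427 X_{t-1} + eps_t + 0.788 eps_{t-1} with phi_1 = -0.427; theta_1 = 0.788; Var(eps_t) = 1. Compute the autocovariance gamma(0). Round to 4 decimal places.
\gamma(0) = 1.1594

Multiply the model equation by X_{t-k} and take expectations. With theta_0 = psi_0 = 1 and psi_j the MA(infinity) weights, this gives
  gamma(k) - sum_i phi_i gamma(k-i) = c_k,
  c_k = sigma^2 * sum_{j=k..q} theta_j psi_{j-k}   (c_k = 0 for k > q),
using gamma(-m) = gamma(m).
psi-weights needed (psi_j = theta_j + sum_i phi_i psi_{j-i}):
  psi_1 = theta_1 + phi_1 = 0.788 + (-0.427) = 0.361
Right-hand sides:
  c_0 = sigma^2 (1 + theta_1 psi_1) = 1 * (1 + (0.788)(0.361)) = 1 * 1.284468 = 1.284468
  c_1 = sigma^2 theta_1 = 1 * (0.788) = 0.788
  c_2 = 0
Equations for k = 0 and k = 1 (AR order 1):
  gamma(0) = phi_1 gamma(1) + c_0
  gamma(1) = phi_1 gamma(0) + c_1
Substituting the second into the first: gamma(0) (1 - phi_1^2) = c_0 + phi_1 c_1, so
  gamma(0) = (c_0 + phi_1 c_1) / (1 - phi_1^2) = (1.284468 + (-0.427)(0.788)) / (1 - (-0.427)^2) = 0.947992 / 0.817671 = 1.159381.
Therefore gamma(0) = 1.1594 (to 4 decimal places).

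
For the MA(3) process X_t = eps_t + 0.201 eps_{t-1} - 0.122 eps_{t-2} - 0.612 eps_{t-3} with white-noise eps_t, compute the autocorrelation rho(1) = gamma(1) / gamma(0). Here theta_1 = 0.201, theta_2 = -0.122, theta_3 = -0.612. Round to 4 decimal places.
\rho(1) = 0.1756

For an MA(q) process with theta_0 = 1, the autocovariance is
  gamma(k) = sigma^2 * sum_{i=0..q-k} theta_i * theta_{i+k},
and rho(k) = gamma(k) / gamma(0). Sigma^2 cancels.
  numerator   = (1)*(0.201) + (0.201)*(-0.122) + (-0.122)*(-0.612) = 0.251142.
  denominator = (1)^2 + (0.201)^2 + (-0.122)^2 + (-0.612)^2 = 1.429829.
  rho(1) = 0.251142 / 1.429829 = 0.1756.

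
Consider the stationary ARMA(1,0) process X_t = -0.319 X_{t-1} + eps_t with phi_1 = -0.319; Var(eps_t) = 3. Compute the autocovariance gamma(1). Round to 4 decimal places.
\gamma(1) = -1.0654

Multiply the model equation by X_{t-k} and take expectations. With theta_0 = psi_0 = 1 and psi_j the MA(infinity) weights, this gives
  gamma(k) - sum_i phi_i gamma(k-i) = c_k,
  c_k = sigma^2 * sum_{j=k..q} theta_j psi_{j-k}   (c_k = 0 for k > q),
using gamma(-m) = gamma(m).
Pure AR (q = 0): c_0 = sigma^2 = 3, c_k = 0 for k >= 1.
Equations for k = 0 and k = 1 (AR order 1):
  gamma(0) = phi_1 gamma(1) + c_0
  gamma(1) = phi_1 gamma(0) + c_1
Substituting the second into the first: gamma(0) (1 - phi_1^2) = c_0 + phi_1 c_1, so
  gamma(0) = c_0 / (1 - phi_1^2) = 3 / (1 - (-0.319)^2) = 3 / 0.898239 = 3.339868.
  gamma(1) = phi_1 gamma(0) = (-0.319)(3.339868) = -1.065418.
Therefore gamma(1) = -1.0654 (to 4 decimal places).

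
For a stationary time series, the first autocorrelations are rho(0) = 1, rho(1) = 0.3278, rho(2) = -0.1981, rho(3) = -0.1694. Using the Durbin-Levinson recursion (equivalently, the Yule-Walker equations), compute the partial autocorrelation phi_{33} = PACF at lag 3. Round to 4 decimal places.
\phi_{33} = 0.0381

The PACF at lag k is phi_{kk}, the last component of the solution
to the Yule-Walker system G_k phi = r_k where
  (G_k)_{ij} = rho(|i - j|), (r_k)_i = rho(i), i,j = 1..k.
Equivalently, Durbin-Levinson gives phi_{kk} iteratively:
  phi_{11} = rho(1)
  phi_{kk} = [rho(k) - sum_{j=1..k-1} phi_{k-1,j} rho(k-j)]
            / [1 - sum_{j=1..k-1} phi_{k-1,j} rho(j)],
  phi_{k,j} = phi_{k-1,j} - phi_{kk} phi_{k-1,k-j},  j = 1..k-1.
Step k = 1:
  phi_11 = rho(1) = 0.3278.
Step k = 2:
  phi_22 = [rho(2) - phi_11 rho(1)] / [1 - phi_11 rho(1)] = [-0.1981 - (0.3278)(0.3278)] / [1 - (0.3278)(0.3278)]
         = -0.30555284 / 0.89254716 = -0.342338.
  Update: phi_21 = phi_11 - phi_22 phi_11 = 0.3278 - (-0.342338)(0.3278) = 0.440018.
Step k = 3:
  phi_33 = [rho(3) - phi_21 rho(2) - phi_22 rho(1)] / [1 - phi_21 rho(1) - phi_22 rho(2)]
    numerator   = -0.1694 - (0.440018)(-0.1981) - (-0.342338)(0.3278) = 0.02998605
    denominator = 1 - (0.440018)(0.3278) - (-0.342338)(-0.1981) = 0.7879448
  phi_33 = 0.02998605 / 0.7879448 = 0.0381.
Therefore phi_{33} = 0.0381.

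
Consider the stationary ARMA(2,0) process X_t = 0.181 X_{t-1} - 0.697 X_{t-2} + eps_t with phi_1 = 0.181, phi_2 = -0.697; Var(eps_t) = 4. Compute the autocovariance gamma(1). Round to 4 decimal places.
\gamma(1) = 0.8393

Multiply the model equation by X_{t-k} and take expectations. With theta_0 = psi_0 = 1 and psi_j the MA(infinity) weights, this gives
  gamma(k) - sum_i phi_i gamma(k-i) = c_k,
  c_k = sigma^2 * sum_{j=k..q} theta_j psi_{j-k}   (c_k = 0 for k > q),
using gamma(-m) = gamma(m).
Pure AR (q = 0): c_0 = sigma^2 = 4, c_k = 0 for k >= 1.
Equations for k = 0, 1, 2 (AR order 2, c_2 = 0):
  (E0) gamma(0) = phi_1 gamma(1) + phi_2 gamma(2) + c_0
  (E1) gamma(1) = phi_1 gamma(0) + phi_2 gamma(1) + c_1
  (E2) gamma(2) = phi_1 gamma(1) + phi_2 gamma(0)
From (E1): gamma(1) = A gamma(0) + B with
  A = phi_1 / (1 - phi_2) = 0.181 / 1.697 = 0.106659,   B = c_1 / (1 - phi_2) = 0 / 1.697 = 0.
Insert (E2) into (E0): gamma(0) (1 - phi_2^2) = phi_1 (1 + phi_2) gamma(1) + c_0.
  phi_1 (1 + phi_2) = (0.181)(0.303) = 0.054843,   1 - phi_2^2 = 0.514191.
Replace gamma(1) by A gamma(0) + B and collect gamma(0):
  gamma(0) [0.514191 - (0.054843)(0.106659)] = c_0 = 4
  gamma(0) * 0.508342 = 4
  gamma(0) = 4 / 0.508342 = 7.868726.
  gamma(1) = A gamma(0) = (0.106659)(7.868726) = 0.839269.
Therefore gamma(1) = 0.8393 (to 4 decimal places).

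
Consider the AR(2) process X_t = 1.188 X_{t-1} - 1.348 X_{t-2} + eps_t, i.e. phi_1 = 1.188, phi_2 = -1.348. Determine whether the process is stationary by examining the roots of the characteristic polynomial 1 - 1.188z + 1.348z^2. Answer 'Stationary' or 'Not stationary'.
\text{Not stationary}

The AR(p) characteristic polynomial is P(z) = 1 - 1.188z + 1.348z^2.
Stationarity requires all roots to lie outside the unit circle, i.e. |z| > 1 for every root.
Set 1 + (-1.188) z + (1.348) z^2 = 0, i.e. a z^2 + b z + c = 0 with a = 1.348, b = -1.188, c = 1.
Discriminant D = b^2 - 4ac = (-1.188)^2 - 4*(1.348)*1 = 1.411344 - (5.392) = -3.980656.
D < 0, so the roots are the complex-conjugate pair z = (-b +/- i sqrt(-D)) / (2a) = 0.4407 +/- 0.74i.
For a conjugate pair |z|^2 = z * conj(z) = (product of roots) = c/a = 1/(1.348) = 0.74184, so |z| = sqrt(0.74184) = 0.8613 for both roots.
Moduli of all roots: 0.8613, 0.8613.
All moduli strictly greater than 1? No.
Verdict: Not stationary.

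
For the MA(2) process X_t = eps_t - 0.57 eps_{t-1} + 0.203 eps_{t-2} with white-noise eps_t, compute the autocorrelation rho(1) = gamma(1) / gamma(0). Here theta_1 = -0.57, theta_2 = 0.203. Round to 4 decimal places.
\rho(1) = -0.5019

For an MA(q) process with theta_0 = 1, the autocovariance is
  gamma(k) = sigma^2 * sum_{i=0..q-k} theta_i * theta_{i+k},
and rho(k) = gamma(k) / gamma(0). Sigma^2 cancels.
  numerator   = (1)*(-0.57) + (-0.57)*(0.203) = -0.68571.
  denominator = (1)^2 + (-0.57)^2 + (0.203)^2 = 1.366109.
  rho(1) = -0.68571 / 1.366109 = -0.5019.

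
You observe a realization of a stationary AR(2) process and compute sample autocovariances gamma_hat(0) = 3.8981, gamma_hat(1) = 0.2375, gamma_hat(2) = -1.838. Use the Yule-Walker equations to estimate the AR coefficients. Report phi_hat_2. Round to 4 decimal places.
\hat\phi_{2} = -0.4770

The Yule-Walker equations for an AR(p) process read, in matrix form,
  Gamma_p phi = r_p,   with   (Gamma_p)_{ij} = gamma(|i - j|),
                       (r_p)_i = gamma(i),   i,j = 1..p.
Substitute the sample gammas (Toeplitz matrix and right-hand side of size 2):
  Gamma_p = [[3.8981, 0.2375], [0.2375, 3.8981]]
  r_p     = [0.2375, -1.838]
Written out:
  3.8981 phi_1 + 0.2375 phi_2 = 0.2375
  0.2375 phi_1 + 3.8981 phi_2 = -1.838
Solve by Cramer's rule:
  det = gamma(0)^2 - gamma(1)^2 = (3.8981)^2 - (0.2375)^2 = 15.19518361 - 0.05640625 = 15.13877736
  phi_hat_1 = [gamma(1) gamma(0) - gamma(1) gamma(2)] / det = [(0.2375)(3.8981) - (0.2375)(-1.838)] / 15.13877736 = 1.36232375 / 15.13877736 = 0.09
  phi_hat_2 = [gamma(0) gamma(2) - gamma(1)^2] / det = [(3.8981)(-1.838) - (0.2375)^2] / 15.13877736 = -7.22111405 / 15.13877736 = -0.477
So phi_hat = [0.0900, -0.4770].
Therefore phi_hat_2 = -0.4770.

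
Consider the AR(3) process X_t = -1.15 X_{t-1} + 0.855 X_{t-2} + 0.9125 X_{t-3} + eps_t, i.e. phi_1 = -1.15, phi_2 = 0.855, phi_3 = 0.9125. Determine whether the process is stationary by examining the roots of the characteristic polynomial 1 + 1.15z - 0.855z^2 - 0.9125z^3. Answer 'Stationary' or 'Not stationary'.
\text{Not stationary}

The AR(p) characteristic polynomial is P(z) = 1 + 1.15z - 0.855z^2 - 0.9125z^3.
Stationarity requires all roots to lie outside the unit circle, i.e. |z| > 1 for every root.
Degree 3: look for a simple real root z0 first, then factor out (1 - z/z0) and solve the remaining quadratic.
Testing z0 = -0.8: P(-0.8) = 1 + (1.15)(-0.8) + (-0.855)(-0.8)^2 + (-0.9125)(-0.8)^3
  = 1 + (-0.92) + (-0.5472) + (0.4672) = 0.  So z_0 = -0.8 is a root, |z_0| = 0.8.
Divide out the factor (1 + 1.25 z) = (1 - z/z0) (since 1/z0 = -1.25):
  P(z) = (1 + 1.25 z)(1 + (-0.1) z + (-0.73) z^2)
  [check: z-coef -0.1 - (-1.25) = 1.15; z^2-coef -0.73 - (-1.25)(-0.1) = -0.855; z^3-coef -(-1.25)(-0.73) = -0.9125.]
Remaining roots from the quadratic factor 1 + (-0.1) z + (-0.73) z^2:
  Set 1 + (-0.1) z + (-0.73) z^2 = 0, i.e. a z^2 + b z + c = 0 with a = -0.73, b = -0.1, c = 1.
  Discriminant D = b^2 - 4ac = (-0.1)^2 - 4*(-0.73)*1 = 0.01 - (-2.92) = 2.93.
  D >= 0, so the roots are real: z = (-b +/- sqrt(D)) / (2a) = (0.1 +/- 1.711724) / (-1.46).
    z_1 = (0.1 + 1.711724) / (-1.46) = -1.2409,   |z_1| = 1.2409.
    z_2 = (0.1 - 1.711724) / (-1.46) = 1.1039,   |z_2| = 1.1039.
Moduli of all roots: 0.8000, 1.2409, 1.1039.
All moduli strictly greater than 1? No.
Verdict: Not stationary.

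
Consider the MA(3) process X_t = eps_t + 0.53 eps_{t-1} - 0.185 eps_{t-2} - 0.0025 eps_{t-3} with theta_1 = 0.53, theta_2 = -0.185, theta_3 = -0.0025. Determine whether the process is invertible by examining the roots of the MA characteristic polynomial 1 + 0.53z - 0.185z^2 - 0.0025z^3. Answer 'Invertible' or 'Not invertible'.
\text{Invertible}

The MA(q) characteristic polynomial is P(z) = 1 + 0.53z - 0.185z^2 - 0.0025z^3.
Invertibility requires all roots to lie outside the unit circle, i.e. |z| > 1 for every root.
Degree 3: look for a simple real root z0 first, then factor out (1 - z/z0) and solve the remaining quadratic.
Testing z0 = 4: P(4) = 1 + (0.53)(4) + (-0.185)(4)^2 + (-0.0025)(4)^3
  = 1 + (2.12) + (-2.96) + (-0.16) = 0.  So z_0 = 4 is a root, |z_0| = 4.
Divide out the factor (1 - 0.25 z) = (1 - z/z0) (since 1/z0 = 0.25):
  P(z) = (1 - 0.25 z)(1 + (0.78) z + (0.01) z^2)
  [check: z-coef 0.78 - (0.25) = 0.53; z^2-coef 0.01 - (0.25)(0.78) = -0.185; z^3-coef -(0.25)(0.01) = -0.0025.]
Remaining roots from the quadratic factor 1 + (0.78) z + (0.01) z^2:
  Set 1 + (0.78) z + (0.01) z^2 = 0, i.e. a z^2 + b z + c = 0 with a = 0.01, b = 0.78, c = 1.
  Discriminant D = b^2 - 4ac = (0.78)^2 - 4*(0.01)*1 = 0.6084 - (0.04) = 0.5684.
  D >= 0, so the roots are real: z = (-b +/- sqrt(D)) / (2a) = (-0.78 +/- 0.753923) / (0.02).
    z_1 = (-0.78 + 0.753923) / (0.02) = -1.3038,   |z_1| = 1.3038.
    z_2 = (-0.78 - 0.753923) / (0.02) = -76.6962,   |z_2| = 76.6962.
Moduli of all roots: 4.0000, 1.3038, 76.6962.
All moduli strictly greater than 1? Yes.
Verdict: Invertible.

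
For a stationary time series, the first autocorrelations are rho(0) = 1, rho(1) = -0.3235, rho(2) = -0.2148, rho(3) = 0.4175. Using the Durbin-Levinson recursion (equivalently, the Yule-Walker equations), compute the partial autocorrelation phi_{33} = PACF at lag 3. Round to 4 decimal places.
\phi_{33} = 0.2659

The PACF at lag k is phi_{kk}, the last component of the solution
to the Yule-Walker system G_k phi = r_k where
  (G_k)_{ij} = rho(|i - j|), (r_k)_i = rho(i), i,j = 1..k.
Equivalently, Durbin-Levinson gives phi_{kk} iteratively:
  phi_{11} = rho(1)
  phi_{kk} = [rho(k) - sum_{j=1..k-1} phi_{k-1,j} rho(k-j)]
            / [1 - sum_{j=1..k-1} phi_{k-1,j} rho(j)],
  phi_{k,j} = phi_{k-1,j} - phi_{kk} phi_{k-1,k-j},  j = 1..k-1.
Step k = 1:
  phi_11 = rho(1) = -0.3235.
Step k = 2:
  phi_22 = [rho(2) - phi_11 rho(1)] / [1 - phi_11 rho(1)] = [-0.2148 - (-0.3235)(-0.3235)] / [1 - (-0.3235)(-0.3235)]
         = -0.31945225 / 0.89534775 = -0.356791.
  Update: phi_21 = phi_11 - phi_22 phi_11 = -0.3235 - (-0.356791)(-0.3235) = -0.438922.
Step k = 3:
  phi_33 = [rho(3) - phi_21 rho(2) - phi_22 rho(1)] / [1 - phi_21 rho(1) - phi_22 rho(2)]
    numerator   = 0.4175 - (-0.438922)(-0.2148) - (-0.356791)(-0.3235) = 0.20779759
    denominator = 1 - (-0.438922)(-0.3235) - (-0.356791)(-0.2148) = 0.78136998
  phi_33 = 0.20779759 / 0.78136998 = 0.2659.
Therefore phi_{33} = 0.2659.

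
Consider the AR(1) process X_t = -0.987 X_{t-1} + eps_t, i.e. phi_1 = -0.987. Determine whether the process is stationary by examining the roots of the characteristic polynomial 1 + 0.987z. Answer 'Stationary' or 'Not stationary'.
\text{Stationary}

The AR(p) characteristic polynomial is P(z) = 1 + 0.987z.
Stationarity requires all roots to lie outside the unit circle, i.e. |z| > 1 for every root.
This is linear in z: 1 + (0.987) z = 0  =>  z = -1/(0.987) = -1.013171,  |z| = 1.013171.
Moduli of all roots: 1.0132.
All moduli strictly greater than 1? Yes.
Verdict: Stationary.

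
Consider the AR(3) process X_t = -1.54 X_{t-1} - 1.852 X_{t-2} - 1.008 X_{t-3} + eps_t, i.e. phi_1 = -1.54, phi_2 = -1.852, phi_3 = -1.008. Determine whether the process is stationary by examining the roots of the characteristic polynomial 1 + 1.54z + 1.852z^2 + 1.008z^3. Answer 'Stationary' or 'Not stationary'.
\text{Not stationary}

The AR(p) characteristic polynomial is P(z) = 1 + 1.54z + 1.852z^2 + 1.008z^3.
Stationarity requires all roots to lie outside the unit circle, i.e. |z| > 1 for every root.
Degree 3: look for a simple real root z0 first, then factor out (1 - z/z0) and solve the remaining quadratic.
Testing z0 = -1.25: P(-1.25) = 1 + (1.54)(-1.25) + (1.852)(-1.25)^2 + (1.008)(-1.25)^3
  = 1 + (-1.925) + (2.89375) + (-1.96875) = 0.  So z_0 = -1.25 is a root, |z_0| = 1.25.
Divide out the factor (1 + 0.8 z) = (1 - z/z0) (since 1/z0 = -0.8):
  P(z) = (1 + 0.8 z)(1 + (0.74) z + (1.26) z^2)
  [check: z-coef 0.74 - (-0.8) = 1.54; z^2-coef 1.26 - (-0.8)(0.74) = 1.852; z^3-coef -(-0.8)(1.26) = 1.008.]
Remaining roots from the quadratic factor 1 + (0.74) z + (1.26) z^2:
  Set 1 + (0.74) z + (1.26) z^2 = 0, i.e. a z^2 + b z + c = 0 with a = 1.26, b = 0.74, c = 1.
  Discriminant D = b^2 - 4ac = (0.74)^2 - 4*(1.26)*1 = 0.5476 - (5.04) = -4.4924.
  D < 0, so the roots are the complex-conjugate pair z = (-b +/- i sqrt(-D)) / (2a) = -0.2937 +/- 0.8411i.
  For a conjugate pair |z|^2 = z * conj(z) = (product of roots) = c/a = 1/(1.26) = 0.793651, so |z| = sqrt(0.793651) = 0.8909 for both roots.
Moduli of all roots: 1.2500, 0.8909, 0.8909.
All moduli strictly greater than 1? No.
Verdict: Not stationary.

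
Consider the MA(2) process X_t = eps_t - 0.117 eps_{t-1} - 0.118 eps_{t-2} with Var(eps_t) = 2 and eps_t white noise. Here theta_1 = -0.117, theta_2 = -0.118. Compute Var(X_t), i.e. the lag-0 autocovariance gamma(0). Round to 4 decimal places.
\gamma(0) = 2.0552

For an MA(q) process X_t = eps_t + sum_i theta_i eps_{t-i} with
Var(eps_t) = sigma^2, the variance is
  gamma(0) = sigma^2 * (1 + sum_i theta_i^2).
  sum_i theta_i^2 = (-0.117)^2 + (-0.118)^2 = 0.013689 + 0.013924 = 0.027613.
  gamma(0) = 2 * (1 + 0.027613) = 2 * 1.027613 = 2.055226, which rounds to 2.0552.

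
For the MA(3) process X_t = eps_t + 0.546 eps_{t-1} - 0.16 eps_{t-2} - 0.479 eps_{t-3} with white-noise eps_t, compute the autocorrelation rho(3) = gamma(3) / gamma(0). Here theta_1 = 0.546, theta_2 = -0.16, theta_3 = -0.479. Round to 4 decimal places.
\rho(3) = -0.3084

For an MA(q) process with theta_0 = 1, the autocovariance is
  gamma(k) = sigma^2 * sum_{i=0..q-k} theta_i * theta_{i+k},
and rho(k) = gamma(k) / gamma(0). Sigma^2 cancels.
  numerator   = (1)*(-0.479) = -0.479.
  denominator = (1)^2 + (0.546)^2 + (-0.16)^2 + (-0.479)^2 = 1.553157.
  rho(3) = -0.479 / 1.553157 = -0.3084.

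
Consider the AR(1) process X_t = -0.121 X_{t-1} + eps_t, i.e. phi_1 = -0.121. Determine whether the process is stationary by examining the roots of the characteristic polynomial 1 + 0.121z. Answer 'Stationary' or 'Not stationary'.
\text{Stationary}

The AR(p) characteristic polynomial is P(z) = 1 + 0.121z.
Stationarity requires all roots to lie outside the unit circle, i.e. |z| > 1 for every root.
This is linear in z: 1 + (0.121) z = 0  =>  z = -1/(0.121) = -8.264463,  |z| = 8.264463.
Moduli of all roots: 8.2645.
All moduli strictly greater than 1? Yes.
Verdict: Stationary.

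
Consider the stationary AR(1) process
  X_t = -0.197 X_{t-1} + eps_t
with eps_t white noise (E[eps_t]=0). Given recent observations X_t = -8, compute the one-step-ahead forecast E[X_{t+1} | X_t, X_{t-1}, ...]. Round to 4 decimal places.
E[X_{t+1} \mid \mathcal F_t] = 1.5760

For an AR(p) model X_t = c + sum_i phi_i X_{t-i} + eps_t, the
one-step-ahead conditional mean is
  E[X_{t+1} | X_t, ...] = c + sum_i phi_i X_{t+1-i}.
Substitute known values:
  E[X_{t+1} | ...] = (-0.197) * (-8)
                   = 1.5760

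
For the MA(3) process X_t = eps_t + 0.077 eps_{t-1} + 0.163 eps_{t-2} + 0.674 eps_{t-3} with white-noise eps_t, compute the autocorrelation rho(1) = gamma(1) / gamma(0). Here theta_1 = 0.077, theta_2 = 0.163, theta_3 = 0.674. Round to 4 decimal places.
\rho(1) = 0.1341

For an MA(q) process with theta_0 = 1, the autocovariance is
  gamma(k) = sigma^2 * sum_{i=0..q-k} theta_i * theta_{i+k},
and rho(k) = gamma(k) / gamma(0). Sigma^2 cancels.
  numerator   = (1)*(0.077) + (0.077)*(0.163) + (0.163)*(0.674) = 0.199413.
  denominator = (1)^2 + (0.077)^2 + (0.163)^2 + (0.674)^2 = 1.486774.
  rho(1) = 0.199413 / 1.486774 = 0.1341.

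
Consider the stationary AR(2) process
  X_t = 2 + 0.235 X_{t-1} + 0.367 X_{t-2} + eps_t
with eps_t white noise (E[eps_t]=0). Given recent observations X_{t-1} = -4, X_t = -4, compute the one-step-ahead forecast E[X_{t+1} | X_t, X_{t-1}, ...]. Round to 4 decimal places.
E[X_{t+1} \mid \mathcal F_t] = -0.4080

For an AR(p) model X_t = c + sum_i phi_i X_{t-i} + eps_t, the
one-step-ahead conditional mean is
  E[X_{t+1} | X_t, ...] = c + sum_i phi_i X_{t+1-i}.
Substitute known values:
  E[X_{t+1} | ...] = 2 + (0.235) * (-4) + (0.367) * (-4)
                   = -0.4080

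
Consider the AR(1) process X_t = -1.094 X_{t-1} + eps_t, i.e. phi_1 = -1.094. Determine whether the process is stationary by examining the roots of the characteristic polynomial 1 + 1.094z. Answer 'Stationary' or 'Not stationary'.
\text{Not stationary}

The AR(p) characteristic polynomial is P(z) = 1 + 1.094z.
Stationarity requires all roots to lie outside the unit circle, i.e. |z| > 1 for every root.
This is linear in z: 1 + (1.094) z = 0  =>  z = -1/(1.094) = -0.914077,  |z| = 0.914077.
Moduli of all roots: 0.9141.
All moduli strictly greater than 1? No.
Verdict: Not stationary.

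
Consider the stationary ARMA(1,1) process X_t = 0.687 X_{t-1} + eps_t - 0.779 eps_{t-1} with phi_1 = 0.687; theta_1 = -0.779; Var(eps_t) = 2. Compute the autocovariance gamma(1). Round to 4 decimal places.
\gamma(1) = -0.1620

Multiply the model equation by X_{t-k} and take expectations. With theta_0 = psi_0 = 1 and psi_j the MA(infinity) weights, this gives
  gamma(k) - sum_i phi_i gamma(k-i) = c_k,
  c_k = sigma^2 * sum_{j=k..q} theta_j psi_{j-k}   (c_k = 0 for k > q),
using gamma(-m) = gamma(m).
psi-weights needed (psi_j = theta_j + sum_i phi_i psi_{j-i}):
  psi_1 = theta_1 + phi_1 = -0.779 + (0.687) = -0.092
Right-hand sides:
  c_0 = sigma^2 (1 + theta_1 psi_1) = 2 * (1 + (-0.779)(-0.092)) = 2 * 1.071668 = 2.143336
  c_1 = sigma^2 theta_1 = 2 * (-0.779) = -1.558
  c_2 = 0
Equations for k = 0 and k = 1 (AR order 1):
  gamma(0) = phi_1 gamma(1) + c_0
  gamma(1) = phi_1 gamma(0) + c_1
Substituting the second into the first: gamma(0) (1 - phi_1^2) = c_0 + phi_1 c_1, so
  gamma(0) = (c_0 + phi_1 c_1) / (1 - phi_1^2) = (2.143336 + (0.687)(-1.558)) / (1 - (0.687)^2) = 1.07299 / 0.528031 = 2.032059.
  gamma(1) = phi_1 gamma(0) + c_1 = (0.687)(2.032059) + (-1.558) = -0.161976.
Therefore gamma(1) = -0.1620 (to 4 decimal places).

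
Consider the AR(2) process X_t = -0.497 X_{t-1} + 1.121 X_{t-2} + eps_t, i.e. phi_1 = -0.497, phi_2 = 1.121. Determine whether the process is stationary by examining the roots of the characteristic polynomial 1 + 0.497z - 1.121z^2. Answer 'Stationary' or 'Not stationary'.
\text{Not stationary}

The AR(p) characteristic polynomial is P(z) = 1 + 0.497z - 1.121z^2.
Stationarity requires all roots to lie outside the unit circle, i.e. |z| > 1 for every root.
Set 1 + (0.497) z + (-1.121) z^2 = 0, i.e. a z^2 + b z + c = 0 with a = -1.121, b = 0.497, c = 1.
Discriminant D = b^2 - 4ac = (0.497)^2 - 4*(-1.121)*1 = 0.247009 - (-4.484) = 4.731009.
D >= 0, so the roots are real: z = (-b +/- sqrt(D)) / (2a) = (-0.497 +/- 2.175088) / (-2.242).
  z_1 = (-0.497 + 2.175088) / (-2.242) = -0.7485,   |z_1| = 0.7485.
  z_2 = (-0.497 - 2.175088) / (-2.242) = 1.1918,   |z_2| = 1.1918.
Moduli of all roots: 0.7485, 1.1918.
All moduli strictly greater than 1? No.
Verdict: Not stationary.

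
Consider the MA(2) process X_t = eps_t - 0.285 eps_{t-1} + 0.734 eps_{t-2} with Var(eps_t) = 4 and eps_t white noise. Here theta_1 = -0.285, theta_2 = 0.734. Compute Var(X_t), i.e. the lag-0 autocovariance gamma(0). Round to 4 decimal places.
\gamma(0) = 6.4799

For an MA(q) process X_t = eps_t + sum_i theta_i eps_{t-i} with
Var(eps_t) = sigma^2, the variance is
  gamma(0) = sigma^2 * (1 + sum_i theta_i^2).
  sum_i theta_i^2 = (-0.285)^2 + (0.734)^2 = 0.081225 + 0.538756 = 0.619981.
  gamma(0) = 4 * (1 + 0.619981) = 4 * 1.619981 = 6.479924, which rounds to 6.4799.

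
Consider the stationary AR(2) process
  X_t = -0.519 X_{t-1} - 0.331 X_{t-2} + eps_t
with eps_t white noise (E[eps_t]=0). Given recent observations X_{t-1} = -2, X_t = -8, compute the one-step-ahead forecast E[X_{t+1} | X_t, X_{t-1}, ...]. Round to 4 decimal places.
E[X_{t+1} \mid \mathcal F_t] = 4.8140

For an AR(p) model X_t = c + sum_i phi_i X_{t-i} + eps_t, the
one-step-ahead conditional mean is
  E[X_{t+1} | X_t, ...] = c + sum_i phi_i X_{t+1-i}.
Substitute known values:
  E[X_{t+1} | ...] = (-0.519) * (-8) + (-0.331) * (-2)
                   = 4.8140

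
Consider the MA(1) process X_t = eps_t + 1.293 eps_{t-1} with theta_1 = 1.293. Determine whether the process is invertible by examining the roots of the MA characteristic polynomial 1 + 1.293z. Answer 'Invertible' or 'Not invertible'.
\text{Not invertible}

The MA(q) characteristic polynomial is P(z) = 1 + 1.293z.
Invertibility requires all roots to lie outside the unit circle, i.e. |z| > 1 for every root.
This is linear in z: 1 + (1.293) z = 0  =>  z = -1/(1.293) = -0.773395,  |z| = 0.773395.
Moduli of all roots: 0.7734.
All moduli strictly greater than 1? No.
Verdict: Not invertible.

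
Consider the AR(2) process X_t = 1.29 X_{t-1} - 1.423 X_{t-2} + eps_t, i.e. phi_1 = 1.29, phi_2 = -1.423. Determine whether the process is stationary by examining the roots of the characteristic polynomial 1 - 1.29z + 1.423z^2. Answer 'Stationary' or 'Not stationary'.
\text{Not stationary}

The AR(p) characteristic polynomial is P(z) = 1 - 1.29z + 1.423z^2.
Stationarity requires all roots to lie outside the unit circle, i.e. |z| > 1 for every root.
Set 1 + (-1.29) z + (1.423) z^2 = 0, i.e. a z^2 + b z + c = 0 with a = 1.423, b = -1.29, c = 1.
Discriminant D = b^2 - 4ac = (-1.29)^2 - 4*(1.423)*1 = 1.6641 - (5.692) = -4.0279.
D < 0, so the roots are the complex-conjugate pair z = (-b +/- i sqrt(-D)) / (2a) = 0.4533 +/- 0.7052i.
For a conjugate pair |z|^2 = z * conj(z) = (product of roots) = c/a = 1/(1.423) = 0.702741, so |z| = sqrt(0.702741) = 0.8383 for both roots.
Moduli of all roots: 0.8383, 0.8383.
All moduli strictly greater than 1? No.
Verdict: Not stationary.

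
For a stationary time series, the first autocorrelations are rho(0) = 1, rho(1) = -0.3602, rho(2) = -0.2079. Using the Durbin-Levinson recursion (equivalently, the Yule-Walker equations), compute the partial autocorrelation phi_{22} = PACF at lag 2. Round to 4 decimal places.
\phi_{22} = -0.3880

The PACF at lag k is phi_{kk}, the last component of the solution
to the Yule-Walker system G_k phi = r_k where
  (G_k)_{ij} = rho(|i - j|), (r_k)_i = rho(i), i,j = 1..k.
Equivalently, Durbin-Levinson gives phi_{kk} iteratively:
  phi_{11} = rho(1)
  phi_{kk} = [rho(k) - sum_{j=1..k-1} phi_{k-1,j} rho(k-j)]
            / [1 - sum_{j=1..k-1} phi_{k-1,j} rho(j)],
  phi_{k,j} = phi_{k-1,j} - phi_{kk} phi_{k-1,k-j},  j = 1..k-1.
Step k = 1:
  phi_11 = rho(1) = -0.3602.
Step k = 2:
  phi_22 = [rho(2) - phi_11 rho(1)] / [1 - phi_11 rho(1)] = [-0.2079 - (-0.3602)(-0.3602)] / [1 - (-0.3602)(-0.3602)]
         = -0.33764404 / 0.87025596 = -0.388.
Therefore phi_{22} = -0.3880.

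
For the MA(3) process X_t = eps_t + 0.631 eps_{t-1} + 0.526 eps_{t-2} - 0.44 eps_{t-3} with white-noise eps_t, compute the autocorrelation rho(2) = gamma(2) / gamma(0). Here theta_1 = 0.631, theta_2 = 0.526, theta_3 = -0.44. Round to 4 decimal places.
\rho(2) = 0.1329

For an MA(q) process with theta_0 = 1, the autocovariance is
  gamma(k) = sigma^2 * sum_{i=0..q-k} theta_i * theta_{i+k},
and rho(k) = gamma(k) / gamma(0). Sigma^2 cancels.
  numerator   = (1)*(0.526) + (0.631)*(-0.44) = 0.24836.
  denominator = (1)^2 + (0.631)^2 + (0.526)^2 + (-0.44)^2 = 1.868437.
  rho(2) = 0.24836 / 1.868437 = 0.1329.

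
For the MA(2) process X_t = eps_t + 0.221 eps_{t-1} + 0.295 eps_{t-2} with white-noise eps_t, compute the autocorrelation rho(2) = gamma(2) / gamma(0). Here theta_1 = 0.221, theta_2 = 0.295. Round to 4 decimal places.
\rho(2) = 0.2597

For an MA(q) process with theta_0 = 1, the autocovariance is
  gamma(k) = sigma^2 * sum_{i=0..q-k} theta_i * theta_{i+k},
and rho(k) = gamma(k) / gamma(0). Sigma^2 cancels.
  numerator   = (1)*(0.295) = 0.295.
  denominator = (1)^2 + (0.221)^2 + (0.295)^2 = 1.135866.
  rho(2) = 0.295 / 1.135866 = 0.2597.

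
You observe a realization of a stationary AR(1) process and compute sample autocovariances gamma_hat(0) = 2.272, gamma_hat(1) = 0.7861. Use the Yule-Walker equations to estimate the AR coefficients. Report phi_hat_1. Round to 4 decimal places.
\hat\phi_{1} = 0.3460

The Yule-Walker equations for an AR(p) process read, in matrix form,
  Gamma_p phi = r_p,   with   (Gamma_p)_{ij} = gamma(|i - j|),
                       (r_p)_i = gamma(i),   i,j = 1..p.
Substitute the sample gammas (Toeplitz matrix and right-hand side of size 1):
  Gamma_p = [[2.272]]
  r_p     = [0.7861]
With p = 1 this is the single equation gamma(0) phi_1 = gamma(1):
  phi_hat_1 = gamma(1) / gamma(0) = 0.7861 / 2.272 = 0.3460.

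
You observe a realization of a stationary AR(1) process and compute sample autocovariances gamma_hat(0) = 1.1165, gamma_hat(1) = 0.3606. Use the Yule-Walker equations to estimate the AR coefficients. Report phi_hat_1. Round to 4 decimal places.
\hat\phi_{1} = 0.3230

The Yule-Walker equations for an AR(p) process read, in matrix form,
  Gamma_p phi = r_p,   with   (Gamma_p)_{ij} = gamma(|i - j|),
                       (r_p)_i = gamma(i),   i,j = 1..p.
Substitute the sample gammas (Toeplitz matrix and right-hand side of size 1):
  Gamma_p = [[1.1165]]
  r_p     = [0.3606]
With p = 1 this is the single equation gamma(0) phi_1 = gamma(1):
  phi_hat_1 = gamma(1) / gamma(0) = 0.3606 / 1.1165 = 0.3230.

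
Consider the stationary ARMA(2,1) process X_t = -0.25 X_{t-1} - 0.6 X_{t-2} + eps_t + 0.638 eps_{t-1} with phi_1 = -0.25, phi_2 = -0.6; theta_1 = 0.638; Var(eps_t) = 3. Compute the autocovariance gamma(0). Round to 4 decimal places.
\gamma(0) = 5.8026

Multiply the model equation by X_{t-k} and take expectations. With theta_0 = psi_0 = 1 and psi_j the MA(infinity) weights, this gives
  gamma(k) - sum_i phi_i gamma(k-i) = c_k,
  c_k = sigma^2 * sum_{j=k..q} theta_j psi_{j-k}   (c_k = 0 for k > q),
using gamma(-m) = gamma(m).
psi-weights needed (psi_j = theta_j + sum_i phi_i psi_{j-i}):
  psi_1 = theta_1 + phi_1 = 0.638 + (-0.25) = 0.388
Right-hand sides:
  c_0 = sigma^2 (1 + theta_1 psi_1) = 3 * (1 + (0.638)(0.388)) = 3 * 1.247544 = 3.742632
  c_1 = sigma^2 theta_1 = 3 * (0.638) = 1.914
  c_2 = 0
Equations for k = 0, 1, 2 (AR order 2, c_2 = 0):
  (E0) gamma(0) = phi_1 gamma(1) + phi_2 gamma(2) + c_0
  (E1) gamma(1) = phi_1 gamma(0) + phi_2 gamma(1) + c_1
  (E2) gamma(2) = phi_1 gamma(1) + phi_2 gamma(0)
From (E1): gamma(1) = A gamma(0) + B with
  A = phi_1 / (1 - phi_2) = -0.25 / 1.6 = -0.15625,   B = c_1 / (1 - phi_2) = 1.914 / 1.6 = 1.19625.
Insert (E2) into (E0): gamma(0) (1 - phi_2^2) = phi_1 (1 + phi_2) gamma(1) + c_0.
  phi_1 (1 + phi_2) = (-0.25)(0.4) = -0.1,   1 - phi_2^2 = 0.64.
Replace gamma(1) by A gamma(0) + B and collect gamma(0):
  gamma(0) [0.64 - (-0.1)(-0.15625)] = (-0.1)(1.19625) + 3.742632
  gamma(0) * 0.624375 = 3.623007
  gamma(0) = 3.623007 / 0.624375 = 5.802614.
Therefore gamma(0) = 5.8026 (to 4 decimal places).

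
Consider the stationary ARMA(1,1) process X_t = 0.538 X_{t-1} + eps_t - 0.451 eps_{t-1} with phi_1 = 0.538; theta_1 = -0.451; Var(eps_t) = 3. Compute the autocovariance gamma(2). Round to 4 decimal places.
\gamma(2) = 0.1497

Multiply the model equation by X_{t-k} and take expectations. With theta_0 = psi_0 = 1 and psi_j the MA(infinity) weights, this gives
  gamma(k) - sum_i phi_i gamma(k-i) = c_k,
  c_k = sigma^2 * sum_{j=k..q} theta_j psi_{j-k}   (c_k = 0 for k > q),
using gamma(-m) = gamma(m).
psi-weights needed (psi_j = theta_j + sum_i phi_i psi_{j-i}):
  psi_1 = theta_1 + phi_1 = -0.451 + (0.538) = 0.087
Right-hand sides:
  c_0 = sigma^2 (1 + theta_1 psi_1) = 3 * (1 + (-0.451)(0.087)) = 3 * 0.960763 = 2.882289
  c_1 = sigma^2 theta_1 = 3 * (-0.451) = -1.353
  c_2 = 0
Equations for k = 0 and k = 1 (AR order 1):
  gamma(0) = phi_1 gamma(1) + c_0
  gamma(1) = phi_1 gamma(0) + c_1
Substituting the second into the first: gamma(0) (1 - phi_1^2) = c_0 + phi_1 c_1, so
  gamma(0) = (c_0 + phi_1 c_1) / (1 - phi_1^2) = (2.882289 + (0.538)(-1.353)) / (1 - (0.538)^2) = 2.154375 / 0.710556 = 3.031957.
  gamma(1) = phi_1 gamma(0) + c_1 = (0.538)(3.031957) + (-1.353) = 0.278193.
For k = 2 (> q): gamma(2) = phi_1 gamma(1) = (0.538)(0.278193) = 0.149668.
Therefore gamma(2) = 0.1497 (to 4 decimal places).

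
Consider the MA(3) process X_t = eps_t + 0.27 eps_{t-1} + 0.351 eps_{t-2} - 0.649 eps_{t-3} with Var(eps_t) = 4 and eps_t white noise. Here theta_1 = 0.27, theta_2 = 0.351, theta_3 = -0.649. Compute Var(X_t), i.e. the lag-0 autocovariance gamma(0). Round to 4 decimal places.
\gamma(0) = 6.4692

For an MA(q) process X_t = eps_t + sum_i theta_i eps_{t-i} with
Var(eps_t) = sigma^2, the variance is
  gamma(0) = sigma^2 * (1 + sum_i theta_i^2).
  sum_i theta_i^2 = (0.27)^2 + (0.351)^2 + (-0.649)^2 = 0.0729 + 0.123201 + 0.421201 = 0.617302.
  gamma(0) = 4 * (1 + 0.617302) = 4 * 1.617302 = 6.469208, which rounds to 6.4692.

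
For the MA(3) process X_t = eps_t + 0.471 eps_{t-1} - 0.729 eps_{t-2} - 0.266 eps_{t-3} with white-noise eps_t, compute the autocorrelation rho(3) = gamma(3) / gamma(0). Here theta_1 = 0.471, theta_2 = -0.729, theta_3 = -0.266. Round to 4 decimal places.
\rho(3) = -0.1458

For an MA(q) process with theta_0 = 1, the autocovariance is
  gamma(k) = sigma^2 * sum_{i=0..q-k} theta_i * theta_{i+k},
and rho(k) = gamma(k) / gamma(0). Sigma^2 cancels.
  numerator   = (1)*(-0.266) = -0.266.
  denominator = (1)^2 + (0.471)^2 + (-0.729)^2 + (-0.266)^2 = 1.824038.
  rho(3) = -0.266 / 1.824038 = -0.1458.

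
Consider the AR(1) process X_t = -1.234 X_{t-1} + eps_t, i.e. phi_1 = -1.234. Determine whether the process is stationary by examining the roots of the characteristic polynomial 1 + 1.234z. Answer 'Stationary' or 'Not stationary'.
\text{Not stationary}

The AR(p) characteristic polynomial is P(z) = 1 + 1.234z.
Stationarity requires all roots to lie outside the unit circle, i.e. |z| > 1 for every root.
This is linear in z: 1 + (1.234) z = 0  =>  z = -1/(1.234) = -0.810373,  |z| = 0.810373.
Moduli of all roots: 0.8104.
All moduli strictly greater than 1? No.
Verdict: Not stationary.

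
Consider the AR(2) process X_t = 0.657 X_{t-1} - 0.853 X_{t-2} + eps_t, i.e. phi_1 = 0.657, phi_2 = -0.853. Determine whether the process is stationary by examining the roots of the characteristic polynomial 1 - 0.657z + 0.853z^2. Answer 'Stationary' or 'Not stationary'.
\text{Stationary}

The AR(p) characteristic polynomial is P(z) = 1 - 0.657z + 0.853z^2.
Stationarity requires all roots to lie outside the unit circle, i.e. |z| > 1 for every root.
Set 1 + (-0.657) z + (0.853) z^2 = 0, i.e. a z^2 + b z + c = 0 with a = 0.853, b = -0.657, c = 1.
Discriminant D = b^2 - 4ac = (-0.657)^2 - 4*(0.853)*1 = 0.431649 - (3.412) = -2.980351.
D < 0, so the roots are the complex-conjugate pair z = (-b +/- i sqrt(-D)) / (2a) = 0.3851 +/- 1.0119i.
For a conjugate pair |z|^2 = z * conj(z) = (product of roots) = c/a = 1/(0.853) = 1.172333, so |z| = sqrt(1.172333) = 1.0827 for both roots.
Moduli of all roots: 1.0827, 1.0827.
All moduli strictly greater than 1? Yes.
Verdict: Stationary.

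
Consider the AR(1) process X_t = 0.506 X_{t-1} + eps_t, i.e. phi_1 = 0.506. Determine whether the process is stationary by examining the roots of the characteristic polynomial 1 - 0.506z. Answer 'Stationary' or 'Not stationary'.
\text{Stationary}

The AR(p) characteristic polynomial is P(z) = 1 - 0.506z.
Stationarity requires all roots to lie outside the unit circle, i.e. |z| > 1 for every root.
This is linear in z: 1 + (-0.506) z = 0  =>  z = -1/(-0.506) = 1.976285,  |z| = 1.976285.
Moduli of all roots: 1.9763.
All moduli strictly greater than 1? Yes.
Verdict: Stationary.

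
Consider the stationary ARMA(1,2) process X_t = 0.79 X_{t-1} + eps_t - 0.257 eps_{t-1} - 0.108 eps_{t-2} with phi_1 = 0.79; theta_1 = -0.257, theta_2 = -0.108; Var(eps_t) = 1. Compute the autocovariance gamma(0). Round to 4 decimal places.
\gamma(0) = 1.5448

Multiply the model equation by X_{t-k} and take expectations. With theta_0 = psi_0 = 1 and psi_j the MA(infinity) weights, this gives
  gamma(k) - sum_i phi_i gamma(k-i) = c_k,
  c_k = sigma^2 * sum_{j=k..q} theta_j psi_{j-k}   (c_k = 0 for k > q),
using gamma(-m) = gamma(m).
psi-weights needed (psi_j = theta_j + sum_i phi_i psi_{j-i}):
  psi_1 = theta_1 + phi_1 = -0.257 + (0.79) = 0.533
  psi_2 = theta_2 + phi_1 psi_1 = -0.108 + (0.79)(0.533) = 0.31307
Right-hand sides:
  c_0 = sigma^2 (1 + theta_1 psi_1 + theta_2 psi_2) = 1 * (1 + (-0.257)(0.533) + (-0.108)(0.31307)) = 1 * 0.829207 = 0.829207
  c_1 = sigma^2 (theta_1 + theta_2 psi_1) = 1 * (-0.257 + (-0.108)(0.533)) = -0.314564
  c_2 = sigma^2 theta_2 = 1 * (-0.108) = -0.108
Equations for k = 0 and k = 1 (AR order 1):
  gamma(0) = phi_1 gamma(1) + c_0
  gamma(1) = phi_1 gamma(0) + c_1
Substituting the second into the first: gamma(0) (1 - phi_1^2) = c_0 + phi_1 c_1, so
  gamma(0) = (c_0 + phi_1 c_1) / (1 - phi_1^2) = (0.829207 + (0.79)(-0.314564)) / (1 - (0.79)^2) = 0.580702 / 0.3759 = 1.544831.
Therefore gamma(0) = 1.5448 (to 4 decimal places).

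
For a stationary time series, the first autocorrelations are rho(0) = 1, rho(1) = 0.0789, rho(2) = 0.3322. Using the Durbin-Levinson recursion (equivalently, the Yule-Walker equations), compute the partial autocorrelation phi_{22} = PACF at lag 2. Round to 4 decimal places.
\phi_{22} = 0.3280

The PACF at lag k is phi_{kk}, the last component of the solution
to the Yule-Walker system G_k phi = r_k where
  (G_k)_{ij} = rho(|i - j|), (r_k)_i = rho(i), i,j = 1..k.
Equivalently, Durbin-Levinson gives phi_{kk} iteratively:
  phi_{11} = rho(1)
  phi_{kk} = [rho(k) - sum_{j=1..k-1} phi_{k-1,j} rho(k-j)]
            / [1 - sum_{j=1..k-1} phi_{k-1,j} rho(j)],
  phi_{k,j} = phi_{k-1,j} - phi_{kk} phi_{k-1,k-j},  j = 1..k-1.
Step k = 1:
  phi_11 = rho(1) = 0.0789.
Step k = 2:
  phi_22 = [rho(2) - phi_11 rho(1)] / [1 - phi_11 rho(1)] = [0.3322 - (0.0789)(0.0789)] / [1 - (0.0789)(0.0789)]
         = 0.32597479 / 0.99377479 = 0.328.
Therefore phi_{22} = 0.3280.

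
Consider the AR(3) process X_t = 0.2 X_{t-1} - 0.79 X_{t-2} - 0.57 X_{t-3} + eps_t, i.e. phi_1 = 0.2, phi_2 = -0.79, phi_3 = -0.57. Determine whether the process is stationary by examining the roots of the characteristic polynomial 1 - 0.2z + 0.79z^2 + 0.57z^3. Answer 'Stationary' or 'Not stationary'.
\text{Not stationary}

The AR(p) characteristic polynomial is P(z) = 1 - 0.2z + 0.79z^2 + 0.57z^3.
Stationarity requires all roots to lie outside the unit circle, i.e. |z| > 1 for every root.
Degree 3: look for a simple real root z0 first, then factor out (1 - z/z0) and solve the remaining quadratic.
Testing z0 = -2: P(-2) = 1 + (-0.2)(-2) + (0.79)(-2)^2 + (0.57)(-2)^3
  = 1 + (0.4) + (3.16) + (-4.56) = 0.  So z_0 = -2 is a root, |z_0| = 2.
Divide out the factor (1 + 0.5 z) = (1 - z/z0) (since 1/z0 = -0.5):
  P(z) = (1 + 0.5 z)(1 + (-0.7) z + (1.14) z^2)
  [check: z-coef -0.7 - (-0.5) = -0.2; z^2-coef 1.14 - (-0.5)(-0.7) = 0.79; z^3-coef -(-0.5)(1.14) = 0.57.]
Remaining roots from the quadratic factor 1 + (-0.7) z + (1.14) z^2:
  Set 1 + (-0.7) z + (1.14) z^2 = 0, i.e. a z^2 + b z + c = 0 with a = 1.14, b = -0.7, c = 1.
  Discriminant D = b^2 - 4ac = (-0.7)^2 - 4*(1.14)*1 = 0.49 - (4.56) = -4.07.
  D < 0, so the roots are the complex-conjugate pair z = (-b +/- i sqrt(-D)) / (2a) = 0.307 +/- 0.8848i.
  For a conjugate pair |z|^2 = z * conj(z) = (product of roots) = c/a = 1/(1.14) = 0.877193, so |z| = sqrt(0.877193) = 0.9366 for both roots.
Moduli of all roots: 2.0000, 0.9366, 0.9366.
All moduli strictly greater than 1? No.
Verdict: Not stationary.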